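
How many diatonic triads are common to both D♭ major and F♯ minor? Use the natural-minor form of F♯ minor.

0

Diatonic triads of D♭ major: D♭ (I), E♭m (ii), Fm (iii), G♭ (IV), A♭ (V), B♭m (vi), Cdim (vii°).
Diatonic triads of F♯ minor (natural minor): F♯m (i), G♯dim (ii°), A (III), Bm (iv), C♯m (v), D (VI), E (VII).
No triad has the same root and quality in both keys.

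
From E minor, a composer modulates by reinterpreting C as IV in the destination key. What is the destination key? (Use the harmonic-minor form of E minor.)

The numeral IV denotes a major triad on scale degree 4. With C on degree 4, the tonic of the new key is G.
Degree 4 carries a major triad in major keys, so the destination is G major.
Check: the diatonic triads of G major are G (I), Am (ii), Bm (iii), C (IV), D (V), Em (vi), F#dim (vii°) — C is indeed IV.

G major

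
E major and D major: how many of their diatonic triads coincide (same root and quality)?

2

Diatonic triads of E major: E (I), F#m (ii), G#m (iii), A (IV), B (V), C#m (vi), D#dim (vii°).
Diatonic triads of D major: D (I), Em (ii), F#m (iii), G (IV), A (V), Bm (vi), C#dim (vii°).
Matching root and quality in both lists: F#m, A.
That gives 2 common triads.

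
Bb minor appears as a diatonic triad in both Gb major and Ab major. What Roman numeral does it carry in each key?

The scale of Gb major is Gb Ab Bb Cb Db Eb F; Bb is degree 3, and the triad built there (Bb-Db-F) is minor, so it is iii.
The scale of Ab major is Ab Bb C Db Eb F G; Bb is degree 2, and the triad built there (Bb-Db-F) is minor, so it is ii.

iii in Gb major; ii in Ab major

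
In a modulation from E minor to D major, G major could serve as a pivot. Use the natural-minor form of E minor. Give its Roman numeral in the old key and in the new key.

The scale of E minor (natural minor) is E F♯ G A B C D; G is degree 3, and the triad built there (G-B-D) is major, so it is III.
The scale of D major is D E F♯ G A B C♯; G is degree 4, and the triad built there (G-B-D) is major, so it is IV.

III in E minor; IV in D major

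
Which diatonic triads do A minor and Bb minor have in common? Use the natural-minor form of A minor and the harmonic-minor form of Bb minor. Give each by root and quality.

Triads in A minor (natural minor): A minor (i), B diminished (ii°), C major (III), D minor (iv), E minor (v), F major (VI), G major (VII).
Triads in Bb minor (harmonic minor): Bb minor (i), C diminished (ii°), Db augmented (III+), Eb minor (iv), F major (V), Gb major (VI), A diminished (vii°).
Shared triads with their functions: F major (VI in A minor, V in Bb minor).

F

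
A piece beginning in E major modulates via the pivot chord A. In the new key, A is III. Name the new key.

The numeral III denotes a major triad on scale degree 3. With A on degree 3, the tonic of the new key is F#.
Degree 3 carries a major triad in natural-minor keys, so the destination is F# minor.
Check: the diatonic triads of F# minor (natural minor) are F#m (i), G#dim (ii°), A (III), Bm (iv), C#m (v), D (VI), E (VII) — A is indeed III.

F# minor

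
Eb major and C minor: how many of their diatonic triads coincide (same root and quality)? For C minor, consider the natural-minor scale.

7

Diatonic triads of Eb major: Eb major (I), F minor (ii), G minor (iii), Ab major (IV), Bb major (V), C minor (vi), D diminished (vii°).
Diatonic triads of C minor (natural minor): C minor (i), D diminished (ii°), Eb major (III), F minor (iv), G minor (v), Ab major (VI), Bb major (VII).
Matching root and quality in both lists: Eb major, F minor, G minor, Ab major, Bb major, C minor, D diminished.
That gives 7 common triads.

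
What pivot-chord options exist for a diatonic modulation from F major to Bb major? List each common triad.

Triads in F major: F (I), Gm (ii), Am (iii), Bb (IV), C (V), Dm (vi), Edim (vii°).
Triads in Bb major: Bb (I), Cm (ii), Dm (iii), Eb (IV), F (V), Gm (vi), Adim (vii°).
Shared triads with their functions: F (I in F major, V in Bb major); Gm (ii in F major, vi in Bb major); Bb (IV in F major, I in Bb major); Dm (vi in F major, iii in Bb major).

F, Gm, Bb, Dm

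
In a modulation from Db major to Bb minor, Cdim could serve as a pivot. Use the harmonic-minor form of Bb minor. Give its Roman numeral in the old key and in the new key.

vii° in Db major; ii° in Bb minor

The scale of Db major is Db Eb F Gb Ab Bb C; C is degree 7, and the triad built there (C-Eb-Gb) is diminished, so it is vii°.
The scale of Bb minor (harmonic minor) is Bb C Db Eb F Gb A; C is degree 2, and the triad built there (C-Eb-Gb) is diminished, so it is ii°.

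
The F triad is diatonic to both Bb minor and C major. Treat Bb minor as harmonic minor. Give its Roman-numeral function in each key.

V in Bb minor; IV in C major

The scale of Bb minor (harmonic minor) is Bb C Db Eb F Gb A; F is degree 5, and the triad built there (F-A-C) is major, so it is V.
The scale of C major is C D E F G A B; F is degree 4, and the triad built there (F-A-C) is major, so it is IV.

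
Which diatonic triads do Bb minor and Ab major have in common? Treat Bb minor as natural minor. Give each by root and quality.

Triads in Bb minor (natural minor): Bbm (i), Cdim (ii°), Db (III), Ebm (iv), Fm (v), Gb (VI), Ab (VII).
Triads in Ab major: Ab (I), Bbm (ii), Cm (iii), Db (IV), Eb (V), Fm (vi), Gdim (vii°).
Shared triads with their functions: Bbm (i in Bb minor, ii in Ab major); Db (III in Bb minor, IV in Ab major); Fm (v in Bb minor, vi in Ab major); Ab (VII in Bb minor, I in Ab major).

Bbm, Db, Fm, Ab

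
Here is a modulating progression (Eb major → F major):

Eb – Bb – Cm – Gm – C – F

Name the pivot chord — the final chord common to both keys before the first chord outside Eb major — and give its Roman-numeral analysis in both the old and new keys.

Chords diatonic to Eb major: Eb, Fm, Gm, Ab, Bb, Cm, Ddim.
Reading the progression, the first chord not in that set is C, so the modulation leaves Eb major there.
The chord immediately before C is Gm, which is diatonic to both keys: iii in Eb major and ii in F major.

Gm — iii in Eb major, ii in F major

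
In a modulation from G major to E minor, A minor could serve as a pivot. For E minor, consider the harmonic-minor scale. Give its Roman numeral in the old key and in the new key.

ii in G major; iv in E minor

The scale of G major is G A B C D E F#; A is degree 2, and the triad built there (A-C-E) is minor, so it is ii.
The scale of E minor (harmonic minor) is E F# G A B C D#; A is degree 4, and the triad built there (A-C-E) is minor, so it is iv.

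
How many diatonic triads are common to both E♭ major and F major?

2

Diatonic triads of E♭ major: E♭ (I), Fm (ii), Gm (iii), A♭ (IV), B♭ (V), Cm (vi), Ddim (vii°).
Diatonic triads of F major: F (I), Gm (ii), Am (iii), B♭ (IV), C (V), Dm (vi), Edim (vii°).
Matching root and quality in both lists: Gm, B♭.
That gives 2 common triads.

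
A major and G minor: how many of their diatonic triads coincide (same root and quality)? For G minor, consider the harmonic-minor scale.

Diatonic triads of A major: A (I), Bm (ii), C#m (iii), D (IV), E (V), F#m (vi), G#dim (vii°).
Diatonic triads of G minor (harmonic minor): Gm (i), Adim (ii°), Bbaug (III+), Cm (iv), D (V), Eb (VI), F#dim (vii°).
Matching root and quality in both lists: D.
That gives 1 common triad.

1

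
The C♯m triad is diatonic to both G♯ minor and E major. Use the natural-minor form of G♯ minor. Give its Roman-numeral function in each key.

The scale of G♯ minor (natural minor) is G♯ A♯ B C♯ D♯ E F♯; C♯ is degree 4, and the triad built there (C♯-E-G♯) is minor, so it is iv.
The scale of E major is E F♯ G♯ A B C♯ D♯; C♯ is degree 6, and the triad built there (C♯-E-G♯) is minor, so it is vi.

iv in G♯ minor; vi in E major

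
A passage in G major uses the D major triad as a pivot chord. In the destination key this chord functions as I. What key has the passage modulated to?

The numeral I denotes a major triad on scale degree 1. With D on degree 1, the tonic of the new key is D.
Degree 1 carries a major triad in major keys, so the destination is D major.
Check: the diatonic triads of D major are D (I), Em (ii), F#m (iii), G (IV), A (V), Bm (vi), C#dim (vii°) — D major is indeed I.

D major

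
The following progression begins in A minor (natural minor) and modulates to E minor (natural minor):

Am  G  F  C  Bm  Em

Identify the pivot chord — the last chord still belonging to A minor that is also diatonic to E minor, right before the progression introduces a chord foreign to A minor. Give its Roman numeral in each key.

Chords diatonic to A minor: Am, Bdim, C, Dm, Em, F, G.
Reading the progression, the first chord not in that set is Bm, so the modulation leaves A minor there.
The chord immediately before Bm is C, which is diatonic to both keys: III in A minor and VI in E minor.

C — III in A minor, VI in E minor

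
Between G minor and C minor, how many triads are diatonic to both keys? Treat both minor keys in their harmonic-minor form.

Diatonic triads of G minor (harmonic minor): Gm (i), Adim (ii°), B♭aug (III+), Cm (iv), D (V), E♭ (VI), F♯dim (vii°).
Diatonic triads of C minor (harmonic minor): Cm (i), Ddim (ii°), E♭aug (III+), Fm (iv), G (V), A♭ (VI), Bdim (vii°).
Matching root and quality in both lists: Cm.
That gives 1 common triad.

1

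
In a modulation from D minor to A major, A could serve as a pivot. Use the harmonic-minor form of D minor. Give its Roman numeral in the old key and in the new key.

The scale of D minor (harmonic minor) is D E F G A Bb C#; A is degree 5, and the triad built there (A-C#-E) is major, so it is V.
The scale of A major is A B C# D E F# G#; A is degree 1, and the triad built there (A-C#-E) is major, so it is I.

V in D minor; I in A major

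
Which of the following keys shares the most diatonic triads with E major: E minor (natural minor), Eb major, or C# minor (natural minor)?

C# minor

Triads of E major: E (I), F#m (ii), G#m (iii), A (IV), B (V), C#m (vi), D#dim (vii°).
E minor (natural minor) shares 0: none.
Eb major shares 0: none.
C# minor (natural minor) shares 7: E, F#m, G#m, A, B, C#m, D#dim.
The most common triads (7) are shared with C# minor.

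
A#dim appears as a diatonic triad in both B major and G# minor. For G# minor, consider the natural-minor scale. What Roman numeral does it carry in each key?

The scale of B major is B C# D# E F# G# A#; A# is degree 7, and the triad built there (A#-C#-E) is diminished, so it is vii°.
The scale of G# minor (natural minor) is G# A# B C# D# E F#; A# is degree 2, and the triad built there (A#-C#-E) is diminished, so it is ii°.

vii° in B major; ii° in G# minor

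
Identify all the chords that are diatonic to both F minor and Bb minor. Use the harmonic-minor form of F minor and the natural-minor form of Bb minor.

Triads in F minor (harmonic minor): F minor (i), G diminished (ii°), Ab augmented (III+), Bb minor (iv), C major (V), Db major (VI), E diminished (vii°).
Triads in Bb minor (natural minor): Bb minor (i), C diminished (ii°), Db major (III), Eb minor (iv), F minor (v), Gb major (VI), Ab major (VII).
Shared triads with their functions: F minor (i in F minor, v in Bb minor); Bb minor (iv in F minor, i in Bb minor); Db major (VI in F minor, III in Bb minor).

Fm, Bbm, Db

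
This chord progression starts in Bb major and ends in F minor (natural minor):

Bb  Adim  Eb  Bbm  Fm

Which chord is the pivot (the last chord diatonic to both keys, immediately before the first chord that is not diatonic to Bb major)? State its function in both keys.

Chords diatonic to Bb major: Bb, Cm, Dm, Eb, F, Gm, Adim.
Reading the progression, the first chord not in that set is Bbm, so the modulation leaves Bb major there.
The chord immediately before Bbm is Eb, which is diatonic to both keys: IV in Bb major and VII in F minor.

Eb — IV in Bb major, VII in F minor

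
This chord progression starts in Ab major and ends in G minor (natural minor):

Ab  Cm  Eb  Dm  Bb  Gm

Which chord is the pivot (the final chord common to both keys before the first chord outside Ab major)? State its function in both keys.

Eb — V in Ab major, VI in G minor

Chords diatonic to Ab major: Ab, Bbm, Cm, Db, Eb, Fm, Gdim.
Reading the progression, the first chord not in that set is Dm, so the modulation leaves Ab major there.
The chord immediately before Dm is Eb, which is diatonic to both keys: V in Ab major and VI in G minor.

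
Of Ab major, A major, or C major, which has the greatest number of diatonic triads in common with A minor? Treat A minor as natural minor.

C major

Triads of A minor (natural minor): A minor (i), B diminished (ii°), C major (III), D minor (iv), E minor (v), F major (VI), G major (VII).
Ab major shares 0: none.
A major shares 0: none.
C major shares 7: Am, Bdim, C, Dm, Em, F, G.
The most common triads (7) are shared with C major.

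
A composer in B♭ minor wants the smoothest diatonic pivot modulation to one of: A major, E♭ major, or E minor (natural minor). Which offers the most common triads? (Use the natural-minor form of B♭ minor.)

E♭ major

Triads of B♭ minor (natural minor): B♭m (i), Cdim (ii°), D♭ (III), E♭m (iv), Fm (v), G♭ (VI), A♭ (VII).
A major shares 0: none.
E♭ major shares 2: Fm, A♭.
E minor (natural minor) shares 0: none.
The most common triads (2) are shared with E♭ major.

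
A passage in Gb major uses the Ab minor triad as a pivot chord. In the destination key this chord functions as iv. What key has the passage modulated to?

The numeral iv denotes a minor triad on scale degree 4. With Ab on degree 4, the tonic of the new key is Eb.
Degree 4 carries a minor triad in minor keys, so the destination is Eb minor.
Check: the diatonic triads of Eb minor (natural minor) are Ebm (i), Fdim (ii°), Gb (III), Abm (iv), Bbm (v), Cb (VI), Db (VII) — Ab minor is indeed iv.

Eb minor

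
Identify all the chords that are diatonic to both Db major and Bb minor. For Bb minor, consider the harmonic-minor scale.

Triads in Db major: Db (I), Ebm (ii), Fm (iii), Gb (IV), Ab (V), Bbm (vi), Cdim (vii°).
Triads in Bb minor (harmonic minor): Bbm (i), Cdim (ii°), Dbaug (III+), Ebm (iv), F (V), Gb (VI), Adim (vii°).
Shared triads with their functions: Ebm (ii in Db major, iv in Bb minor); Gb (IV in Db major, VI in Bb minor); Bbm (vi in Db major, i in Bb minor); Cdim (vii° in Db major, ii° in Bb minor).

Ebm, Gb, Bbm, Cdim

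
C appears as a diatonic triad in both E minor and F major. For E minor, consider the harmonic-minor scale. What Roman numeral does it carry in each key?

The scale of E minor (harmonic minor) is E F# G A B C D#; C is degree 6, and the triad built there (C-E-G) is major, so it is VI.
The scale of F major is F G A Bb C D E; C is degree 5, and the triad built there (C-E-G) is major, so it is V.

VI in E minor; V in F major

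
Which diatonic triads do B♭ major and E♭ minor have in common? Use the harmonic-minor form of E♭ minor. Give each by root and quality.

B♭

Triads in B♭ major: B♭ (I), Cm (ii), Dm (iii), E♭ (IV), F (V), Gm (vi), Adim (vii°).
Triads in E♭ minor (harmonic minor): E♭m (i), Fdim (ii°), G♭aug (III+), A♭m (iv), B♭ (V), C♭ (VI), Ddim (vii°).
Shared triads with their functions: B♭ (I in B♭ major, V in E♭ minor).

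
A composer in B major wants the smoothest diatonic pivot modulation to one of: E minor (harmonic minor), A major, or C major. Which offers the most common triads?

Triads of B major: B (I), C#m (ii), D#m (iii), E (IV), F# (V), G#m (vi), A#dim (vii°).
E minor (harmonic minor) shares 1: B.
A major shares 2: C#m, E.
C major shares 0: none.
The most common triads (2) are shared with A major.

A major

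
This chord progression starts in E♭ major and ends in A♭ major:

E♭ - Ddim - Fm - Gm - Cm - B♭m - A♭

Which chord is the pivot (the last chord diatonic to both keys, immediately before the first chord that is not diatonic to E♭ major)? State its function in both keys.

Chords diatonic to E♭ major: E♭, Fm, Gm, A♭, B♭, Cm, Ddim.
Reading the progression, the first chord not in that set is B♭m, so the modulation leaves E♭ major there.
The chord immediately before B♭m is Cm, which is diatonic to both keys: vi in E♭ major and iii in A♭ major.

Cm — vi in E♭ major, iii in A♭ major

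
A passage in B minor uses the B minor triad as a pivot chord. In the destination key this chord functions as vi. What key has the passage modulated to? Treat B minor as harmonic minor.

D major

The numeral vi denotes a minor triad on scale degree 6. With B on degree 6, the tonic of the new key is D.
Degree 6 carries a minor triad in major keys, so the destination is D major.
Check: the diatonic triads of D major are D (I), Em (ii), F#m (iii), G (IV), A (V), Bm (vi), C#dim (vii°) — B minor is indeed vi.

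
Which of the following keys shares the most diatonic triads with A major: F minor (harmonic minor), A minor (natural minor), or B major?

Triads of A major: A (I), Bm (ii), C♯m (iii), D (IV), E (V), F♯m (vi), G♯dim (vii°).
F minor (harmonic minor) shares 0: none.
A minor (natural minor) shares 0: none.
B major shares 2: C♯m, E.
The most common triads (2) are shared with B major.

B major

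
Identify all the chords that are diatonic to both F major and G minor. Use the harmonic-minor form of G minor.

Triads in F major: F (I), Gm (ii), Am (iii), Bb (IV), C (V), Dm (vi), Edim (vii°).
Triads in G minor (harmonic minor): Gm (i), Adim (ii°), Bbaug (III+), Cm (iv), D (V), Eb (VI), F#dim (vii°).
Shared triads with their functions: Gm (ii in F major, i in G minor).

Gm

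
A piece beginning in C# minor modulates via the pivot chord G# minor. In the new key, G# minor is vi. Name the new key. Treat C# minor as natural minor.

The numeral vi denotes a minor triad on scale degree 6. With G# on degree 6, the tonic of the new key is B.
Degree 6 carries a minor triad in major keys, so the destination is B major.
Check: the diatonic triads of B major are B (I), C#m (ii), D#m (iii), E (IV), F# (V), G#m (vi), A#dim (vii°) — G# minor is indeed vi.

B major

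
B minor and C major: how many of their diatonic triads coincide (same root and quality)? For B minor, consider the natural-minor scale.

Diatonic triads of B minor (natural minor): Bm (i), C#dim (ii°), D (III), Em (iv), F#m (v), G (VI), A (VII).
Diatonic triads of C major: C (I), Dm (ii), Em (iii), F (IV), G (V), Am (vi), Bdim (vii°).
Matching root and quality in both lists: Em, G.
That gives 2 common triads.

2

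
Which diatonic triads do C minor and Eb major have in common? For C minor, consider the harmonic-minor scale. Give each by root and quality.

Cm, Ddim, Fm, Ab

Triads in C minor (harmonic minor): Cm (i), Ddim (ii°), Ebaug (III+), Fm (iv), G (V), Ab (VI), Bdim (vii°).
Triads in Eb major: Eb (I), Fm (ii), Gm (iii), Ab (IV), Bb (V), Cm (vi), Ddim (vii°).
Shared triads with their functions: Cm (i in C minor, vi in Eb major); Ddim (ii° in C minor, vii° in Eb major); Fm (iv in C minor, ii in Eb major); Ab (VI in C minor, IV in Eb major).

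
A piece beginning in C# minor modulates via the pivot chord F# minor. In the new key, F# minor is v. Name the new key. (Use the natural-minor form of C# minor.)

The numeral v denotes a minor triad on scale degree 5. With F# on degree 5, the tonic of the new key is B.
Degree 5 carries a minor triad in natural-minor keys, so the destination is B minor.
Check: the diatonic triads of B minor (natural minor) are Bm (i), C#dim (ii°), D (III), Em (iv), F#m (v), G (VI), A (VII) — F# minor is indeed v.

B minor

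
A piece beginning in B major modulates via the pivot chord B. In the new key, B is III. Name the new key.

The numeral III denotes a major triad on scale degree 3. With B on degree 3, the tonic of the new key is G#.
Degree 3 carries a major triad in natural-minor keys, so the destination is G# minor.
Check: the diatonic triads of G# minor (natural minor) are G#m (i), A#dim (ii°), B (III), C#m (iv), D#m (v), E (VI), F# (VII) — B is indeed III.

G# minor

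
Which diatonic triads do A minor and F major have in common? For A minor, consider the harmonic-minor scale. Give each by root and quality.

Am, Dm, F

Triads in A minor (harmonic minor): Am (i), Bdim (ii°), Caug (III+), Dm (iv), E (V), F (VI), G#dim (vii°).
Triads in F major: F (I), Gm (ii), Am (iii), Bb (IV), C (V), Dm (vi), Edim (vii°).
Shared triads with their functions: Am (i in A minor, iii in F major); Dm (iv in A minor, vi in F major); F (VI in A minor, I in F major).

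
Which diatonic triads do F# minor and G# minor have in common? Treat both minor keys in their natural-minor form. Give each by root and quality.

C#m, E

Triads in F# minor (natural minor): F#m (i), G#dim (ii°), A (III), Bm (iv), C#m (v), D (VI), E (VII).
Triads in G# minor (natural minor): G#m (i), A#dim (ii°), B (III), C#m (iv), D#m (v), E (VI), F# (VII).
Shared triads with their functions: C#m (v in F# minor, iv in G# minor); E (VII in F# minor, VI in G# minor).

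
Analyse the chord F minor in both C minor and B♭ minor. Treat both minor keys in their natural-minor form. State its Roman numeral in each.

iv in C minor; v in B♭ minor

The scale of C minor (natural minor) is C D E♭ F G A♭ B♭; F is degree 4, and the triad built there (F-A♭-C) is minor, so it is iv.
The scale of B♭ minor (natural minor) is B♭ C D♭ E♭ F G♭ A♭; F is degree 5, and the triad built there (F-A♭-C) is minor, so it is v.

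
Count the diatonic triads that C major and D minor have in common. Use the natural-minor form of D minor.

Diatonic triads of C major: C (I), Dm (ii), Em (iii), F (IV), G (V), Am (vi), Bdim (vii°).
Diatonic triads of D minor (natural minor): Dm (i), Edim (ii°), F (III), Gm (iv), Am (v), Bb (VI), C (VII).
Matching root and quality in both lists: C, Dm, F, Am.
That gives 4 common triads.

4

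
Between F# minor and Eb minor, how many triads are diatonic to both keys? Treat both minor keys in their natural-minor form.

Diatonic triads of F# minor (natural minor): F#m (i), G#dim (ii°), A (III), Bm (iv), C#m (v), D (VI), E (VII).
Diatonic triads of Eb minor (natural minor): Ebm (i), Fdim (ii°), Gb (III), Abm (iv), Bbm (v), Cb (VI), Db (VII).
No triad has the same root and quality in both keys.

0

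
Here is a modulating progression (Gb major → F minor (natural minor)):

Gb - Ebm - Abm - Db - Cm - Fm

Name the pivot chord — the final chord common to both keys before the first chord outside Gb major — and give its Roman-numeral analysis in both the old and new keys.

Chords diatonic to Gb major: Gb, Abm, Bbm, Cb, Db, Ebm, Fdim.
Reading the progression, the first chord not in that set is Cm, so the modulation leaves Gb major there.
The chord immediately before Cm is Db, which is diatonic to both keys: V in Gb major and VI in F minor.

Db — V in Gb major, VI in F minor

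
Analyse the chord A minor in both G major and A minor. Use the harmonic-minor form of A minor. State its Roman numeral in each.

ii in G major; i in A minor

The scale of G major is G A B C D E F#; A is degree 2, and the triad built there (A-C-E) is minor, so it is ii.
The scale of A minor (harmonic minor) is A B C D E F G#; A is degree 1, and the triad built there (A-C-E) is minor, so it is i.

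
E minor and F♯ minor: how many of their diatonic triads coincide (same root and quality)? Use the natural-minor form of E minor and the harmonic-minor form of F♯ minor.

Diatonic triads of E minor (natural minor): Em (i), F♯dim (ii°), G (III), Am (iv), Bm (v), C (VI), D (VII).
Diatonic triads of F♯ minor (harmonic minor): F♯m (i), G♯dim (ii°), Aaug (III+), Bm (iv), C♯ (V), D (VI), E♯dim (vii°).
Matching root and quality in both lists: Bm, D.
That gives 2 common triads.

2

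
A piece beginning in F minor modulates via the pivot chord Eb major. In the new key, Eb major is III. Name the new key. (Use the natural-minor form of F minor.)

C minor

The numeral III denotes a major triad on scale degree 3. With Eb on degree 3, the tonic of the new key is C.
Degree 3 carries a major triad in natural-minor keys, so the destination is C minor.
Check: the diatonic triads of C minor (natural minor) are Cm (i), Ddim (ii°), Eb (III), Fm (iv), Gm (v), Ab (VI), Bb (VII) — Eb major is indeed III.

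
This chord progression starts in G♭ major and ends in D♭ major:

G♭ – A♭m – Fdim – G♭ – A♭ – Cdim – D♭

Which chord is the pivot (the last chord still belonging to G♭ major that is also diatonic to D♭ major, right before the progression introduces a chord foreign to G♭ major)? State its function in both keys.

G♭ — I in G♭ major, IV in D♭ major

Chords diatonic to G♭ major: G♭, A♭m, B♭m, C♭, D♭, E♭m, Fdim.
Reading the progression, the first chord not in that set is A♭, so the modulation leaves G♭ major there.
The chord immediately before A♭ is G♭, which is diatonic to both keys: I in G♭ major and IV in D♭ major.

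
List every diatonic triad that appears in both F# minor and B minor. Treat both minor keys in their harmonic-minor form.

Bm

Triads in F# minor (harmonic minor): F#m (i), G#dim (ii°), Aaug (III+), Bm (iv), C# (V), D (VI), E#dim (vii°).
Triads in B minor (harmonic minor): Bm (i), C#dim (ii°), Daug (III+), Em (iv), F# (V), G (VI), A#dim (vii°).
Shared triads with their functions: Bm (iv in F# minor, i in B minor).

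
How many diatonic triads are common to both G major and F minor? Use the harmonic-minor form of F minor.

1

Diatonic triads of G major: G (I), Am (ii), Bm (iii), C (IV), D (V), Em (vi), F♯dim (vii°).
Diatonic triads of F minor (harmonic minor): Fm (i), Gdim (ii°), A♭aug (III+), B♭m (iv), C (V), D♭ (VI), Edim (vii°).
Matching root and quality in both lists: C.
That gives 1 common triad.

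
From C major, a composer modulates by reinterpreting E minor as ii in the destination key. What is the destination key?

D major

The numeral ii denotes a minor triad on scale degree 2. With E on degree 2, the tonic of the new key is D.
Degree 2 carries a minor triad in major keys, so the destination is D major.
Check: the diatonic triads of D major are D (I), Em (ii), F#m (iii), G (IV), A (V), Bm (vi), C#dim (vii°) — E minor is indeed ii.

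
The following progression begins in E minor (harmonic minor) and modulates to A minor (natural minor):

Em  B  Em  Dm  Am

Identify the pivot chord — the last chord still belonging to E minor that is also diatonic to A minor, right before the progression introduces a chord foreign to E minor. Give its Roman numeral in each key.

Em — i in E minor, v in A minor

Chords diatonic to E minor: Em, F♯dim, Gaug, Am, B, C, D♯dim.
Reading the progression, the first chord not in that set is Dm, so the modulation leaves E minor there.
The chord immediately before Dm is Em, which is diatonic to both keys: i in E minor and v in A minor.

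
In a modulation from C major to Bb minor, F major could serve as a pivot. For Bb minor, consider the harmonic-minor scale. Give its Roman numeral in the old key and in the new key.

IV in C major; V in Bb minor

The scale of C major is C D E F G A B; F is degree 4, and the triad built there (F-A-C) is major, so it is IV.
The scale of Bb minor (harmonic minor) is Bb C Db Eb F Gb A; F is degree 5, and the triad built there (F-A-C) is major, so it is V.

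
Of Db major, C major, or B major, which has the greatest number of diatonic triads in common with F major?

C major

Triads of F major: F major (I), G minor (ii), A minor (iii), Bb major (IV), C major (V), D minor (vi), E diminished (vii°).
Db major shares 0: none.
C major shares 4: F, Am, C, Dm.
B major shares 0: none.
The most common triads (4) are shared with C major.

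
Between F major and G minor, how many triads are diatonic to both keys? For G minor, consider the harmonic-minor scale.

1

Diatonic triads of F major: F (I), Gm (ii), Am (iii), Bb (IV), C (V), Dm (vi), Edim (vii°).
Diatonic triads of G minor (harmonic minor): Gm (i), Adim (ii°), Bbaug (III+), Cm (iv), D (V), Eb (VI), F#dim (vii°).
Matching root and quality in both lists: Gm.
That gives 1 common triad.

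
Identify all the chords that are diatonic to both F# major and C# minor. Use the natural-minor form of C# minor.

G#m, B

Triads in F# major: F# (I), G#m (ii), A#m (iii), B (IV), C# (V), D#m (vi), E#dim (vii°).
Triads in C# minor (natural minor): C#m (i), D#dim (ii°), E (III), F#m (iv), G#m (v), A (VI), B (VII).
Shared triads with their functions: G#m (ii in F# major, v in C# minor); B (IV in F# major, VII in C# minor).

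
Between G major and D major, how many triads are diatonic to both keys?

Diatonic triads of G major: G major (I), A minor (ii), B minor (iii), C major (IV), D major (V), E minor (vi), F# diminished (vii°).
Diatonic triads of D major: D major (I), E minor (ii), F# minor (iii), G major (IV), A major (V), B minor (vi), C# diminished (vii°).
Matching root and quality in both lists: G major, B minor, D major, E minor.
That gives 4 common triads.

4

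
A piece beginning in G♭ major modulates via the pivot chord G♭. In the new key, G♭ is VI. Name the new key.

The numeral VI denotes a major triad on scale degree 6. With G♭ on degree 6, the tonic of the new key is B♭.
Degree 6 carries a major triad in minor keys, so the destination is B♭ minor.
Check: the diatonic triads of B♭ minor (natural minor) are B♭m (i), Cdim (ii°), D♭ (III), E♭m (iv), Fm (v), G♭ (VI), A♭ (VII) — G♭ is indeed VI.

B♭ minor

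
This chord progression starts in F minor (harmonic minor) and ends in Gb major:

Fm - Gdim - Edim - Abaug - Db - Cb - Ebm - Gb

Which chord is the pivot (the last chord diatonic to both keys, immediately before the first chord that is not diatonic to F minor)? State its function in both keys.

Chords diatonic to F minor: Fm, Gdim, Abaug, Bbm, C, Db, Edim.
Reading the progression, the first chord not in that set is Cb, so the modulation leaves F minor there.
The chord immediately before Cb is Db, which is diatonic to both keys: VI in F minor and V in Gb major.

Db — VI in F minor, V in Gb major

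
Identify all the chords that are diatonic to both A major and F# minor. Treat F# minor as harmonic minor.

Triads in A major: A (I), Bm (ii), C#m (iii), D (IV), E (V), F#m (vi), G#dim (vii°).
Triads in F# minor (harmonic minor): F#m (i), G#dim (ii°), Aaug (III+), Bm (iv), C# (V), D (VI), E#dim (vii°).
Shared triads with their functions: Bm (ii in A major, iv in F# minor); D (IV in A major, VI in F# minor); F#m (vi in A major, i in F# minor); G#dim (vii° in A major, ii° in F# minor).

Bm, D, F#m, G#dim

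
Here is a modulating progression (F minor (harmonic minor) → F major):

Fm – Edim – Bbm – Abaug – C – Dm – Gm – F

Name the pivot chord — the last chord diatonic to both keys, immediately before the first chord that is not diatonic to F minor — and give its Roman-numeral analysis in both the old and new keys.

C — V in F minor, V in F major

Chords diatonic to F minor: Fm, Gdim, Abaug, Bbm, C, Db, Edim.
Reading the progression, the first chord not in that set is Dm, so the modulation leaves F minor there.
The chord immediately before Dm is C, which is diatonic to both keys: V in F minor and V in F major.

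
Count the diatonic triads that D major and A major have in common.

4

Diatonic triads of D major: D major (I), E minor (ii), F♯ minor (iii), G major (IV), A major (V), B minor (vi), C♯ diminished (vii°).
Diatonic triads of A major: A major (I), B minor (ii), C♯ minor (iii), D major (IV), E major (V), F♯ minor (vi), G♯ diminished (vii°).
Matching root and quality in both lists: D major, F♯ minor, A major, B minor.
That gives 4 common triads.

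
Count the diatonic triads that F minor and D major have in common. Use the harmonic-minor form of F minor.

Diatonic triads of F minor (harmonic minor): Fm (i), Gdim (ii°), Abaug (III+), Bbm (iv), C (V), Db (VI), Edim (vii°).
Diatonic triads of D major: D (I), Em (ii), F#m (iii), G (IV), A (V), Bm (vi), C#dim (vii°).
No triad has the same root and quality in both keys.

0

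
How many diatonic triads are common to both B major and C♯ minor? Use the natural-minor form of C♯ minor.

4

Diatonic triads of B major: B major (I), C♯ minor (ii), D♯ minor (iii), E major (IV), F♯ major (V), G♯ minor (vi), A♯ diminished (vii°).
Diatonic triads of C♯ minor (natural minor): C♯ minor (i), D♯ diminished (ii°), E major (III), F♯ minor (iv), G♯ minor (v), A major (VI), B major (VII).
Matching root and quality in both lists: B major, C♯ minor, E major, G♯ minor.
That gives 4 common triads.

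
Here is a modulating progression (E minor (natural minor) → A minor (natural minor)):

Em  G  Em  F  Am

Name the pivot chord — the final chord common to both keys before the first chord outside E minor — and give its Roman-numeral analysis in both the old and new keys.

Em — i in E minor, v in A minor

Chords diatonic to E minor: Em, F♯dim, G, Am, Bm, C, D.
Reading the progression, the first chord not in that set is F, so the modulation leaves E minor there.
The chord immediately before F is Em, which is diatonic to both keys: i in E minor and v in A minor.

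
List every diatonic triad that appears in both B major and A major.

Triads in B major: B (I), C#m (ii), D#m (iii), E (IV), F# (V), G#m (vi), A#dim (vii°).
Triads in A major: A (I), Bm (ii), C#m (iii), D (IV), E (V), F#m (vi), G#dim (vii°).
Shared triads with their functions: C#m (ii in B major, iii in A major); E (IV in B major, V in A major).

C#m, E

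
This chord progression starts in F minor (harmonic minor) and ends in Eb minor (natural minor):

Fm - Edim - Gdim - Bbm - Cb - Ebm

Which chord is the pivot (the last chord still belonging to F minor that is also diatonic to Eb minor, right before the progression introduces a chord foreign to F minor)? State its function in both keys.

Bbm — iv in F minor, v in Eb minor

Chords diatonic to F minor: Fm, Gdim, Abaug, Bbm, C, Db, Edim.
Reading the progression, the first chord not in that set is Cb, so the modulation leaves F minor there.
The chord immediately before Cb is Bbm, which is diatonic to both keys: iv in F minor and v in Eb minor.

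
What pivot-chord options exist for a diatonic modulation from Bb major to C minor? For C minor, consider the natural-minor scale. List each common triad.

Bb, Cm, Eb, Gm

Triads in Bb major: Bb major (I), C minor (ii), D minor (iii), Eb major (IV), F major (V), G minor (vi), A diminished (vii°).
Triads in C minor (natural minor): C minor (i), D diminished (ii°), Eb major (III), F minor (iv), G minor (v), Ab major (VI), Bb major (VII).
Shared triads with their functions: Bb major (I in Bb major, VII in C minor); C minor (ii in Bb major, i in C minor); Eb major (IV in Bb major, III in C minor); G minor (vi in Bb major, v in C minor).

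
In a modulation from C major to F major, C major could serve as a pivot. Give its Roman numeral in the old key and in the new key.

I in C major; V in F major

The scale of C major is C D E F G A B; C is degree 1, and the triad built there (C-E-G) is major, so it is I.
The scale of F major is F G A Bb C D E; C is degree 5, and the triad built there (C-E-G) is major, so it is V.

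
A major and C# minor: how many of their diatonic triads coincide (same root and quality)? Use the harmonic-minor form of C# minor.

3

Diatonic triads of A major: A (I), Bm (ii), C#m (iii), D (IV), E (V), F#m (vi), G#dim (vii°).
Diatonic triads of C# minor (harmonic minor): C#m (i), D#dim (ii°), Eaug (III+), F#m (iv), G# (V), A (VI), B#dim (vii°).
Matching root and quality in both lists: A, C#m, F#m.
That gives 3 common triads.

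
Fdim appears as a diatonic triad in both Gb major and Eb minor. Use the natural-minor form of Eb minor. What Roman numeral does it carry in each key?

vii° in Gb major; ii° in Eb minor

The scale of Gb major is Gb Ab Bb Cb Db Eb F; F is degree 7, and the triad built there (F-Ab-Cb) is diminished, so it is vii°.
The scale of Eb minor (natural minor) is Eb F Gb Ab Bb Cb Db; F is degree 2, and the triad built there (F-Ab-Cb) is diminished, so it is ii°.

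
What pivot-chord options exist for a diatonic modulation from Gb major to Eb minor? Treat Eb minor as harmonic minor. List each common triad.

Abm, Cb, Ebm, Fdim

Triads in Gb major: Gb (I), Abm (ii), Bbm (iii), Cb (IV), Db (V), Ebm (vi), Fdim (vii°).
Triads in Eb minor (harmonic minor): Ebm (i), Fdim (ii°), Gbaug (III+), Abm (iv), Bb (V), Cb (VI), Ddim (vii°).
Shared triads with their functions: Abm (ii in Gb major, iv in Eb minor); Cb (IV in Gb major, VI in Eb minor); Ebm (vi in Gb major, i in Eb minor); Fdim (vii° in Gb major, ii° in Eb minor).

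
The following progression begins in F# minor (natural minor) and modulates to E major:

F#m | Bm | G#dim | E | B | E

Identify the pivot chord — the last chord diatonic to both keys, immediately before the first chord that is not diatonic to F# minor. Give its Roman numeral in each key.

E — VII in F# minor, I in E major

Chords diatonic to F# minor: F#m, G#dim, A, Bm, C#m, D, E.
Reading the progression, the first chord not in that set is B, so the modulation leaves F# minor there.
The chord immediately before B is E, which is diatonic to both keys: VII in F# minor and I in E major.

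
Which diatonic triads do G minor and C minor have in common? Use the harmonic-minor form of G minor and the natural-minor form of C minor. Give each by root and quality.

Gm, Cm, Eb

Triads in G minor (harmonic minor): Gm (i), Adim (ii°), Bbaug (III+), Cm (iv), D (V), Eb (VI), F#dim (vii°).
Triads in C minor (natural minor): Cm (i), Ddim (ii°), Eb (III), Fm (iv), Gm (v), Ab (VI), Bb (VII).
Shared triads with their functions: Gm (i in G minor, v in C minor); Cm (iv in G minor, i in C minor); Eb (VI in G minor, III in C minor).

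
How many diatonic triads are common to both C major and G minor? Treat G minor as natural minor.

Diatonic triads of C major: C (I), Dm (ii), Em (iii), F (IV), G (V), Am (vi), Bdim (vii°).
Diatonic triads of G minor (natural minor): Gm (i), Adim (ii°), B♭ (III), Cm (iv), Dm (v), E♭ (VI), F (VII).
Matching root and quality in both lists: Dm, F.
That gives 2 common triads.

2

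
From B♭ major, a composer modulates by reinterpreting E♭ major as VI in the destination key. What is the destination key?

The numeral VI denotes a major triad on scale degree 6. With E♭ on degree 6, the tonic of the new key is G.
Degree 6 carries a major triad in minor keys, so the destination is G minor.
Check: the diatonic triads of G minor (natural minor) are Gm (i), Adim (ii°), B♭ (III), Cm (iv), Dm (v), E♭ (VI), F (VII) — E♭ major is indeed VI.

G minor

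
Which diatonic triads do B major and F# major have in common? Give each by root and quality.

Triads in B major: B (I), C#m (ii), D#m (iii), E (IV), F# (V), G#m (vi), A#dim (vii°).
Triads in F# major: F# (I), G#m (ii), A#m (iii), B (IV), C# (V), D#m (vi), E#dim (vii°).
Shared triads with their functions: B (I in B major, IV in F# major); D#m (iii in B major, vi in F# major); F# (V in B major, I in F# major); G#m (vi in B major, ii in F# major).

B, D#m, F#, G#m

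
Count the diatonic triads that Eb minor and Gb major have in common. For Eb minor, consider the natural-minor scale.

7

Diatonic triads of Eb minor (natural minor): Ebm (i), Fdim (ii°), Gb (III), Abm (iv), Bbm (v), Cb (VI), Db (VII).
Diatonic triads of Gb major: Gb (I), Abm (ii), Bbm (iii), Cb (IV), Db (V), Ebm (vi), Fdim (vii°).
Matching root and quality in both lists: Ebm, Fdim, Gb, Abm, Bbm, Cb, Db.
That gives 7 common triads.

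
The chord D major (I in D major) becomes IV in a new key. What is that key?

The numeral IV denotes a major triad on scale degree 4. With D on degree 4, the tonic of the new key is A.
Degree 4 carries a major triad in major keys, so the destination is A major.
Check: the diatonic triads of A major are A (I), Bm (ii), C#m (iii), D (IV), E (V), F#m (vi), G#dim (vii°) — D major is indeed IV.

A major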